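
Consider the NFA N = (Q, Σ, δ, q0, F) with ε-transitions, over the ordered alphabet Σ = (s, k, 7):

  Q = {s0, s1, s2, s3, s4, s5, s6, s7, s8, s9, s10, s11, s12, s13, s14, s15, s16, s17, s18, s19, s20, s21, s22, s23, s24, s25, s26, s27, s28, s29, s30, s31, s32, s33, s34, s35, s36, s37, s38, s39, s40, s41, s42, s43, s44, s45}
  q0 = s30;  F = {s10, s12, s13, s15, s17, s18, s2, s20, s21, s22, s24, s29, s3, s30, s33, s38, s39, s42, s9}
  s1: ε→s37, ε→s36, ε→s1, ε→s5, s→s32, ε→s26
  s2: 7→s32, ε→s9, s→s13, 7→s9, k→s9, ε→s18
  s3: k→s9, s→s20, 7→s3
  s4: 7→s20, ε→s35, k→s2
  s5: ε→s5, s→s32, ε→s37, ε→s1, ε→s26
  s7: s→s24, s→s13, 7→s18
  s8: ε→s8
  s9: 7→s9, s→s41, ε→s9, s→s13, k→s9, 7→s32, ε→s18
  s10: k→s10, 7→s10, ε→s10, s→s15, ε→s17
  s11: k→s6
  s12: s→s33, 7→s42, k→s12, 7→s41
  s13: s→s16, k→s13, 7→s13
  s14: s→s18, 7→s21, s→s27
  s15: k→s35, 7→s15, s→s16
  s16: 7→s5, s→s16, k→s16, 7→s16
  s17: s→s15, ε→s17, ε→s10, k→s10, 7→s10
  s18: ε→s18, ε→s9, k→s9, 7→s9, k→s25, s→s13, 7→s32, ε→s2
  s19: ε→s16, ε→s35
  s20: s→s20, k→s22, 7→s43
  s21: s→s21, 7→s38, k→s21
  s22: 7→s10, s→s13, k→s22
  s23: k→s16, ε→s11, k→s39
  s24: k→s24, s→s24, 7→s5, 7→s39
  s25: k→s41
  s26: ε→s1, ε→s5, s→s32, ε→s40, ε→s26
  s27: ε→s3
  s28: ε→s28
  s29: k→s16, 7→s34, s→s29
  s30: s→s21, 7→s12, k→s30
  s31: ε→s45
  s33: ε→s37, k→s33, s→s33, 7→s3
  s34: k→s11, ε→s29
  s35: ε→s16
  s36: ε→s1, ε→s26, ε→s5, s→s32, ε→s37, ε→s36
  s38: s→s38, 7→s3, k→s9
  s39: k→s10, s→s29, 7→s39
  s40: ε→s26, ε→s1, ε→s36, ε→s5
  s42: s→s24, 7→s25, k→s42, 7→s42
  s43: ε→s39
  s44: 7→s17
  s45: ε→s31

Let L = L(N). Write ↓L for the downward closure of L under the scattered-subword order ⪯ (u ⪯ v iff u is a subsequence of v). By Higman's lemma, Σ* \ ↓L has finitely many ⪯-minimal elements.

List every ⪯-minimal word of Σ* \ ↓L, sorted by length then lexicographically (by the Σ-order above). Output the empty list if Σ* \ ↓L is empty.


|Q|=46, |F|=19, |δ|=133 (46 ε).
min D↑ (17 st, q0=0, F={12}): 0:s→1,k→0,7→2 1:s→1,k→1,7→3 2:s→4,k→2,7→5 3:s→3,k→6,7→7 4:s→4,k→4,7→7 5:s→8,k→5,7→5 6:s→9,k→6,7→6 7:s→10,k→6,7→7 8:s→8,k→8,7→11 9:s→12,k→9,7→9 10:s→10,k→13,7→11 11:s→14,k→15,7→11 12:s→12,k→12,7→12 13:s→9,k→13,7→15 14:s→14,k→12,7→14 15:s→16,k→15,7→15 16:s→12,k→12,7→16 [Hopcroft].
's7kss': N↓-sim [34, 31, 28, 21, 12, 8] end={s1,s16,s26,s32,s36,s37,s40,s5} rej; 5/5 single-dels accept.
'77s7sk': |S_i|=[34, 32, 29, 23, 19, 14, 11] end={s1,s11,s16,s26,s32,s35,s36,s37,s40,s5,s6} ∉↓L; 6/6 del acc.
2 obstructions.

Antichain: [s7kss, 77s7sk].


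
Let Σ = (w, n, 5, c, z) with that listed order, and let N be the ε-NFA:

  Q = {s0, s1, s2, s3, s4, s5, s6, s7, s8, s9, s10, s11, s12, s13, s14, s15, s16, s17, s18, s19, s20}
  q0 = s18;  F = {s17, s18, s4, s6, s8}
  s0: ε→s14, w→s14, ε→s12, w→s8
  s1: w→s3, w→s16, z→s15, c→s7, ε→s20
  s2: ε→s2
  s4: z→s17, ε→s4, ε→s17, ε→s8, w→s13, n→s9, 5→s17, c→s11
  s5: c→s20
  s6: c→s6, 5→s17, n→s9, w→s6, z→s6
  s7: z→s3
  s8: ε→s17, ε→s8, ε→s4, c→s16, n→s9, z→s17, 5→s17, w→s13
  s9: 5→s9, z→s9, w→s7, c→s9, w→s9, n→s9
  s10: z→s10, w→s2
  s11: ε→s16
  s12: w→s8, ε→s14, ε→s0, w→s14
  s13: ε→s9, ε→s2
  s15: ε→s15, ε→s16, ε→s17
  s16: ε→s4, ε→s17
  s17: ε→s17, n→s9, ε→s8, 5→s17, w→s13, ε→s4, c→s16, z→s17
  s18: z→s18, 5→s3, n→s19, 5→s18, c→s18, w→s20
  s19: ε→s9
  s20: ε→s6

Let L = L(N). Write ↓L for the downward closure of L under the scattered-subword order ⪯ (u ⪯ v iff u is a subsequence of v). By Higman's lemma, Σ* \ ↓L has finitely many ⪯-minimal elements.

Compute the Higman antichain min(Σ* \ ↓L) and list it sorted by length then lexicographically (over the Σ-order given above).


min(Σ*\↓L) = [n, w5w].

|Q|=21, |F|=5, |δ|=69 (25 ε).
min D↑ (4 st, q0=0, F={2}): 0:w→1,n→2,5→0,c→0,z→0 1:w→1,n→2,5→3,c→1,z→1 2:w→2,n→2,5→2,c→2,z→2 3:w→2,n→2,5→3,c→3,z→3 (ε-aug+det+¬).
'n': N↓-sim [14, 4] end={s19,s3,s7,s9} ∉↓L; 1/1 single-dels accept.
'w5w': |S_i|=[14, 12, 10, 5] end={s13,s2,s3,s7,s9} rej; 3/3 deletions ∈↓L.
2 obstructions.


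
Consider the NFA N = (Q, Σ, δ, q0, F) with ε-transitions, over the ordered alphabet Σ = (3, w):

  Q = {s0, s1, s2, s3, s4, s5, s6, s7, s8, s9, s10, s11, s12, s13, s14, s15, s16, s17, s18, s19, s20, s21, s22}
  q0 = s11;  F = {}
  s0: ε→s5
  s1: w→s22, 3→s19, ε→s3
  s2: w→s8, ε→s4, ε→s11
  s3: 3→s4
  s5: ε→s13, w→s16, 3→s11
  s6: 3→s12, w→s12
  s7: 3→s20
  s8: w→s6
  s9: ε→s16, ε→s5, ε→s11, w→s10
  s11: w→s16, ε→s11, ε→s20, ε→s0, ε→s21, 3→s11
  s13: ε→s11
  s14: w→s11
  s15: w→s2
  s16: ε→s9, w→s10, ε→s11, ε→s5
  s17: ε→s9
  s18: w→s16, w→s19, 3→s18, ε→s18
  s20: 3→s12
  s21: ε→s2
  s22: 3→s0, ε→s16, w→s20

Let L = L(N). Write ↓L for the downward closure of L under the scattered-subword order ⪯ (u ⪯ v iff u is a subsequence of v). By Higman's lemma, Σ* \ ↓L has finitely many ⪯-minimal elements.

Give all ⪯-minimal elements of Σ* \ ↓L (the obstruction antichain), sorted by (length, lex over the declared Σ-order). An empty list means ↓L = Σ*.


A = [ε].

|Q|=23, |F|=0, |δ|=42 (20 ε).
min D↑ (1 st, q0=0, F={0}): 0:3→0,w→0 (ε-aug+det+¬).
ε ∈ L(D↑) ⇒ ↓L = ∅.


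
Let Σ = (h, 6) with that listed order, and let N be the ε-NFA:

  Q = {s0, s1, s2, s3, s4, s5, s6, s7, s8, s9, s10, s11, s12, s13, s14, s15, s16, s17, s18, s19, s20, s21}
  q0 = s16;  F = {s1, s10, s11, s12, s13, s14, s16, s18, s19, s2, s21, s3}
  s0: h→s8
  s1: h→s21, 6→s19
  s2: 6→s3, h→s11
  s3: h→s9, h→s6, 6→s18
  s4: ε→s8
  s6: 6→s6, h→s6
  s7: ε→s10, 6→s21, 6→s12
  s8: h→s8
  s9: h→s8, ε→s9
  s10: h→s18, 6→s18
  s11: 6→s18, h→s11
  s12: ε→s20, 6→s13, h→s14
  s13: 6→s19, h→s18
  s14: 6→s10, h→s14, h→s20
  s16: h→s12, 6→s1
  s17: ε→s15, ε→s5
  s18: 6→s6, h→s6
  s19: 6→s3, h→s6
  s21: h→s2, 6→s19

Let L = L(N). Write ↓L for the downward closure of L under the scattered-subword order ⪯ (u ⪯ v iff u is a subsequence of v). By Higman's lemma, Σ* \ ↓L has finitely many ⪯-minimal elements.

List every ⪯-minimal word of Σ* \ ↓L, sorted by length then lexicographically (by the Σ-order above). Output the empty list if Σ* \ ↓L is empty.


min(Σ*\↓L) = [66h, h6hh, h6h6, hh666, 66666, 6hhh66].

|Q|=22, |F|=12, |δ|=39 (6 ε).
min D↑ (13 st, q0=0, F={10}): 0:h→1,6→2 1:h→3,6→4 2:h→5,6→6 3:h→3,6→7 4:h→8,6→6 5:h→9,6→6 6:h→10,6→11 7:h→8,6→8 8:h→10,6→10 9:h→12,6→11 10:h→10,6→10 11:h→10,6→8 12:h→12,6→8 (ε-aug+det+¬).
'66h': |S_i|=[16, 12, 6, 3] end={s6,s8,s9} — reject; 3/3 del acc.
'h6hh': N↓-sim [16, 14, 8, 4, 2] end={s6,s8} rej; 4/4 del acc.
'h6h6': N↓-sim [16, 14, 8, 4, 1] end={s6} rej; 4/4 single-dels accept.
'hh666': run [16, 14, 10, 6, 2, 1] end={s6} — reject; 5/5 del acc.
'66666': N↓-sim [16, 12, 6, 5, 2, 1] end={s6} — reject; 5/5 del acc.
'6hhh66': N↓-sim [16, 12, 9, 7, 5, 2, 1] end={s6} rej; 6/6 del acc.
6 words, ⪯-incomp.


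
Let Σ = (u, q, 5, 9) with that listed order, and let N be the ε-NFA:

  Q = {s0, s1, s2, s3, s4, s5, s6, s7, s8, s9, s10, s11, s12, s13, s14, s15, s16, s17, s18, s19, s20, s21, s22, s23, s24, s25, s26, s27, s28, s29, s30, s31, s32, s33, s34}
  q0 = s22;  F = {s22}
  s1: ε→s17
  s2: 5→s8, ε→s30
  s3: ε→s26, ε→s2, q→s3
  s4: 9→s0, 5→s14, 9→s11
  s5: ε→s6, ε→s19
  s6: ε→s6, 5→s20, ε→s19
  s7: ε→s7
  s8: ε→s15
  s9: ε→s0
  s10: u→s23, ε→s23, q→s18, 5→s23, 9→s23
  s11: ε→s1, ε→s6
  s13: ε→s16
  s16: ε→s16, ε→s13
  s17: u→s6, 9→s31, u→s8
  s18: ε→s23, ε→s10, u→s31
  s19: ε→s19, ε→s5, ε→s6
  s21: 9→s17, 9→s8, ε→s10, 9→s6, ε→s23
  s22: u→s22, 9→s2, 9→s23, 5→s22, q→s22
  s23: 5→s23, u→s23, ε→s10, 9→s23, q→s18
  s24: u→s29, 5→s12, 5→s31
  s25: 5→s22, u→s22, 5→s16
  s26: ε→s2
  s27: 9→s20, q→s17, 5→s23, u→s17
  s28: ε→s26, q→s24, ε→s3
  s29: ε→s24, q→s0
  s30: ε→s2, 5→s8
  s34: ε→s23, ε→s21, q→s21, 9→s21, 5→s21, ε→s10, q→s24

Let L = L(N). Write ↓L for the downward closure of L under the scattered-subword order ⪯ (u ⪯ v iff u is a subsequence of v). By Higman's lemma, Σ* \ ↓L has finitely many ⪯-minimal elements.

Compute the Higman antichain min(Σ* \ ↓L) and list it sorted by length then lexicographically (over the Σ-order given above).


Antichain: [9].

|Q|=35, |F|=1, |δ|=76 (33 ε).
min D↑ (2 st, q0=0, F={1}): 0:u→0,q→0,5→0,9→1 1:u→1,q→1,5→1,9→1 (ε-aug+det+¬).
'9': |S_i|=[9, 8] end={s10,s15,s18,s2,s23,s30,s31,s8} ∉↓L; 1/1 deletions ∈↓L.
1 obstructions.


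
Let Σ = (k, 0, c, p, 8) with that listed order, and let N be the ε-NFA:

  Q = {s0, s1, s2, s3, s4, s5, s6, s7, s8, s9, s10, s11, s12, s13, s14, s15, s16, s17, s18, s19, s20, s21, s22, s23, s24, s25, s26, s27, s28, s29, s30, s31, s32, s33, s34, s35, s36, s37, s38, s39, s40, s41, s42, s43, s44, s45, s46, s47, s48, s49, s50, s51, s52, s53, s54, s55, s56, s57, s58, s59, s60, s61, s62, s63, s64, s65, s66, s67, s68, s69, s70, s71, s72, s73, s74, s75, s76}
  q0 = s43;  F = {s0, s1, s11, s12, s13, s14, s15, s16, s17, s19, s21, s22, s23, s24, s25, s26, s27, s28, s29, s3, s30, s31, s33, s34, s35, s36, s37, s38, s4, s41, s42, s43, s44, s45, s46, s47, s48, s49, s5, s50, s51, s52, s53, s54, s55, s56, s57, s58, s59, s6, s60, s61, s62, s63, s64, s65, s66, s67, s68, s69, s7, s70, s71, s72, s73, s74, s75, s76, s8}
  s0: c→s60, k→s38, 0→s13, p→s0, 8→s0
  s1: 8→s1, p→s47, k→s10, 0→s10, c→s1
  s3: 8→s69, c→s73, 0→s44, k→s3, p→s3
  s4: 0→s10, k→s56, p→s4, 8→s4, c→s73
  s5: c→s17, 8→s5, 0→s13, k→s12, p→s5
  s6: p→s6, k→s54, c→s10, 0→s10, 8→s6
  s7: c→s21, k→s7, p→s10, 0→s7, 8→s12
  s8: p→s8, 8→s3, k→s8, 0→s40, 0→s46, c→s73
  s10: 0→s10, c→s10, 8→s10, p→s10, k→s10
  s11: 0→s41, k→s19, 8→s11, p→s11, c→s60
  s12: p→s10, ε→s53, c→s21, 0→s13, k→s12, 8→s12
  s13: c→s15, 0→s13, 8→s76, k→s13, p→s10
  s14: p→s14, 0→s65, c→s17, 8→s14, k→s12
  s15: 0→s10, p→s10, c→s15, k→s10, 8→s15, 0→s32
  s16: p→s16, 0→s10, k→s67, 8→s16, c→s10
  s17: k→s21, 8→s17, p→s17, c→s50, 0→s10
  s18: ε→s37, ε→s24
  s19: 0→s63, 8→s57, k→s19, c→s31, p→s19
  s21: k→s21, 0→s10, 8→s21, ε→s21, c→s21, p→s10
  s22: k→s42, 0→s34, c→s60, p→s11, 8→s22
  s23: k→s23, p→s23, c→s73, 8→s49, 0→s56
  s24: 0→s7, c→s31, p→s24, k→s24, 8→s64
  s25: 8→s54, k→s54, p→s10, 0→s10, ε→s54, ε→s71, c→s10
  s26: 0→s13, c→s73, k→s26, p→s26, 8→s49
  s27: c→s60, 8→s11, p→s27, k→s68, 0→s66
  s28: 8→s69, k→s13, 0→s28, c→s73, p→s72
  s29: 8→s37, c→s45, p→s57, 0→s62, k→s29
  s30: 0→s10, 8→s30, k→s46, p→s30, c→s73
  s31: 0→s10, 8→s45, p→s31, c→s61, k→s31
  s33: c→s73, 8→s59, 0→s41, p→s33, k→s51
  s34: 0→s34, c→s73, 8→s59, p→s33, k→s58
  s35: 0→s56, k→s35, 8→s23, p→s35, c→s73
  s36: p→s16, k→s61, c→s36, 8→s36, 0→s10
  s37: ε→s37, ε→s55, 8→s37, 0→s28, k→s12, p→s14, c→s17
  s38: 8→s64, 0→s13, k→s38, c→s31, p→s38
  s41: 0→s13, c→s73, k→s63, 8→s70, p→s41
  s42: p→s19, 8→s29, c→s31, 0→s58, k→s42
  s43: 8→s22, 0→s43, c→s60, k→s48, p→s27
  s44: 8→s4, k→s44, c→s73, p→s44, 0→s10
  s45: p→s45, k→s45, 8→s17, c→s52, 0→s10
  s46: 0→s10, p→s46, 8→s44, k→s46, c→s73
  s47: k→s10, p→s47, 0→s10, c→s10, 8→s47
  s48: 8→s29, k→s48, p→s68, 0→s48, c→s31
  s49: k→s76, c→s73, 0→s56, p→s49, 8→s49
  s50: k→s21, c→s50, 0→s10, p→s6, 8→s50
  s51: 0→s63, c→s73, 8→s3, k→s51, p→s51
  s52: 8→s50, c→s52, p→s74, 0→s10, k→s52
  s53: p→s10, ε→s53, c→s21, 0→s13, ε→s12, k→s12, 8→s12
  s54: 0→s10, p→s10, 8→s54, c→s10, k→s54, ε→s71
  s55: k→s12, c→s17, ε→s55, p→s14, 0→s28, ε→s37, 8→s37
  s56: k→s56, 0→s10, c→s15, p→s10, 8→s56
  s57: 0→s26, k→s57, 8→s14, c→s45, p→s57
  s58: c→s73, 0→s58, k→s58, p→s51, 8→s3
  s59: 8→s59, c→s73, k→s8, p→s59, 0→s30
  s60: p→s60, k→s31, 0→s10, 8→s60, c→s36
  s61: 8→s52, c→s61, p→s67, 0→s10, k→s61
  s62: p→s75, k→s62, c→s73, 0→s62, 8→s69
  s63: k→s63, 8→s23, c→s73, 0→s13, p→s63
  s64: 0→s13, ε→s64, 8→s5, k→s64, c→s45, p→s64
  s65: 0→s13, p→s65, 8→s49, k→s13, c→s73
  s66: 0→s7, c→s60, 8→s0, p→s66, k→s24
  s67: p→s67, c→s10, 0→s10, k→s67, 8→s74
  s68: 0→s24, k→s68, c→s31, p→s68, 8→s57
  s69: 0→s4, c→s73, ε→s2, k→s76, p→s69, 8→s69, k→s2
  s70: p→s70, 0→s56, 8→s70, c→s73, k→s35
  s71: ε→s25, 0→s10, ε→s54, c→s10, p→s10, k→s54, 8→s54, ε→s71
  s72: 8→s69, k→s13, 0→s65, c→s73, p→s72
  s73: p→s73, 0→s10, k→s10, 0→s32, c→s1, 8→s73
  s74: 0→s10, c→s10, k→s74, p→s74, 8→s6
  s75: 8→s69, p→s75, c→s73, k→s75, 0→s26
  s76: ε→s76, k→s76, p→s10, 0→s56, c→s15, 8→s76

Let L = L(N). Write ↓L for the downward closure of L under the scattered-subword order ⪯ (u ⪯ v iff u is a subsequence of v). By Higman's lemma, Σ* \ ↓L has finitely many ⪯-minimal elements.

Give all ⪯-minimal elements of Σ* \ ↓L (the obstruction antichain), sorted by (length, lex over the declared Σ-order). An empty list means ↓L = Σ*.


|Q|=77, |F|=69, |δ|=373 (19 ε).
min D↑ (66 st, q0=0, F={8}): 0:k→1,0→0,c→2,p→3,8→4 1:k→1,0→1,c→5,p→6,8→7 2:k→5,0→8,c→9,p→2,8→2 3:k→6,0→10,c→2,p→3,8→11 4:k→12,0→13,c→2,p→11,8→4 5:k→5,0→8,c→14,p→5,8→15 6:k→6,0→16,c→5,p→6,8→17 7:k→7,0→18,c→15,p→17,8→19 8:k→8,0→8,c→8,p→8,8→8 9:k→14,0→8,c→9,p→20,8→9 10:k→16,0→21,c→2,p→10,8→22 11:k→23,0→24,c→2,p→11,8→11 12:k→12,0→25,c→5,p→23,8→7 13:k→25,0→13,c→26,p→27,8→28 14:k→14,0→8,c→14,p→29,8→30 15:k→15,0→8,c→30,p→15,8→31 16:k→16,0→21,c→5,p→16,8→32 17:k→17,0→33,c→15,p→17,8→34 18:k→18,0→18,c→26,p→35,8→36 19:k→37,0→38,c→31,p→34,8→19 20:k→29,0→8,c→8,p→20,8→20 21:k→21,0→21,c→39,p→8,8→37 22:k→40,0→41,c→2,p→22,8→22 23:k→23,0→42,c→5,p→23,8→17 24:k→42,0→41,c→26,p→24,8→43 25:k→25,0→25,c→26,p→44,8→45 26:k→8,0→8,c→46,p→26,8→26 27:k→44,0→24,c→26,p→27,8→28 28:k→47,0→48,c→26,p→28,8→28 29:k→29,0→8,c→8,p→29,8→49 30:k→30,0→8,c→30,p→49,8→50 31:k→39,0→8,c→50,p→31,8→31 32:k→32,0→41,c→15,p→32,8→51 33:k→33,0→41,c→26,p→33,8→52 34:k→37,0→53,c→31,p→34,8→34 35:k→35,0→33,c→26,p→35,8→36 36:k→54,0→55,c→26,p→36,8→36 37:k→37,0→41,c→39,p→8,8→37 38:k→41,0→38,c→26,p→56,8→36 39:k→39,0→8,c→39,p→8,8→39 40:k→40,0→41,c→5,p→40,8→32 41:k→41,0→41,c→57,p→8,8→54 42:k→42,0→41,c→26,p→42,8→58 43:k→59,0→60,c→26,p→43,8→43 44:k→44,0→42,c→26,p→44,8→45 45:k→45,0→61,c→26,p→45,8→36 46:k→8,0→8,c→46,p→62,8→46 47:k→47,0→63,c→26,p→47,8→45 48:k→63,0→8,c→26,p→48,8→48 49:k→49,0→8,c→8,p→49,8→64 50:k→39,0→8,c→50,p→64,8→50 51:k→37,0→41,c→31,p→51,8→51 52:k→54,0→60,c→26,p→52,8→52 53:k→41,0→41,c→26,p→53,8→52 54:k→54,0→60,c→57,p→8,8→54 55:k→60,0→8,c→26,p→55,8→55 56:k→41,0→53,c→26,p→56,8→36 57:k→8,0→8,c→57,p→8,8→57 58:k→58,0→60,c→26,p→58,8→52 59:k→59,0→60,c→26,p→59,8→58 60:k→60,0→8,c→57,p→8,8→60 61:k→61,0→8,c→26,p→61,8→55 62:k→8,0→8,c→8,p→62,8→62 63:k→63,0→8,c→26,p→63,8→61 64:k→65,0→8,c→8,p→64,8→64 65:k→65,0→8,c→8,p→8,8→65.
'c0': N↓-sim [73, 22, 2] end={s10,s32} — reject; 2/2 single-dels accept.
'ccpc': run [73, 22, 17, 9, 1] end={s10} — reject; 4/4 deletions ∈↓L.
'p00p': N↓-sim [73, 62, 47, 10, 1] end={s10} — reject; 4/4 single-dels accept.
'80ck': |S_i|=[73, 66, 35, 6, 1] end={s10} rej; 4/4 single-dels accept.
'k88kp': |S_i|=[73, 58, 41, 29, 13, 1] end={s10} rej; 5/5 single-dels accept.
'80800': |S_i|=[73, 66, 35, 22, 12, 2] end={s10,s32} — reject; 5/5 single-dels accept.
6 minimals (antichain).

A = [c0, ccpc, p00p, 80ck, k88kp, 80800].


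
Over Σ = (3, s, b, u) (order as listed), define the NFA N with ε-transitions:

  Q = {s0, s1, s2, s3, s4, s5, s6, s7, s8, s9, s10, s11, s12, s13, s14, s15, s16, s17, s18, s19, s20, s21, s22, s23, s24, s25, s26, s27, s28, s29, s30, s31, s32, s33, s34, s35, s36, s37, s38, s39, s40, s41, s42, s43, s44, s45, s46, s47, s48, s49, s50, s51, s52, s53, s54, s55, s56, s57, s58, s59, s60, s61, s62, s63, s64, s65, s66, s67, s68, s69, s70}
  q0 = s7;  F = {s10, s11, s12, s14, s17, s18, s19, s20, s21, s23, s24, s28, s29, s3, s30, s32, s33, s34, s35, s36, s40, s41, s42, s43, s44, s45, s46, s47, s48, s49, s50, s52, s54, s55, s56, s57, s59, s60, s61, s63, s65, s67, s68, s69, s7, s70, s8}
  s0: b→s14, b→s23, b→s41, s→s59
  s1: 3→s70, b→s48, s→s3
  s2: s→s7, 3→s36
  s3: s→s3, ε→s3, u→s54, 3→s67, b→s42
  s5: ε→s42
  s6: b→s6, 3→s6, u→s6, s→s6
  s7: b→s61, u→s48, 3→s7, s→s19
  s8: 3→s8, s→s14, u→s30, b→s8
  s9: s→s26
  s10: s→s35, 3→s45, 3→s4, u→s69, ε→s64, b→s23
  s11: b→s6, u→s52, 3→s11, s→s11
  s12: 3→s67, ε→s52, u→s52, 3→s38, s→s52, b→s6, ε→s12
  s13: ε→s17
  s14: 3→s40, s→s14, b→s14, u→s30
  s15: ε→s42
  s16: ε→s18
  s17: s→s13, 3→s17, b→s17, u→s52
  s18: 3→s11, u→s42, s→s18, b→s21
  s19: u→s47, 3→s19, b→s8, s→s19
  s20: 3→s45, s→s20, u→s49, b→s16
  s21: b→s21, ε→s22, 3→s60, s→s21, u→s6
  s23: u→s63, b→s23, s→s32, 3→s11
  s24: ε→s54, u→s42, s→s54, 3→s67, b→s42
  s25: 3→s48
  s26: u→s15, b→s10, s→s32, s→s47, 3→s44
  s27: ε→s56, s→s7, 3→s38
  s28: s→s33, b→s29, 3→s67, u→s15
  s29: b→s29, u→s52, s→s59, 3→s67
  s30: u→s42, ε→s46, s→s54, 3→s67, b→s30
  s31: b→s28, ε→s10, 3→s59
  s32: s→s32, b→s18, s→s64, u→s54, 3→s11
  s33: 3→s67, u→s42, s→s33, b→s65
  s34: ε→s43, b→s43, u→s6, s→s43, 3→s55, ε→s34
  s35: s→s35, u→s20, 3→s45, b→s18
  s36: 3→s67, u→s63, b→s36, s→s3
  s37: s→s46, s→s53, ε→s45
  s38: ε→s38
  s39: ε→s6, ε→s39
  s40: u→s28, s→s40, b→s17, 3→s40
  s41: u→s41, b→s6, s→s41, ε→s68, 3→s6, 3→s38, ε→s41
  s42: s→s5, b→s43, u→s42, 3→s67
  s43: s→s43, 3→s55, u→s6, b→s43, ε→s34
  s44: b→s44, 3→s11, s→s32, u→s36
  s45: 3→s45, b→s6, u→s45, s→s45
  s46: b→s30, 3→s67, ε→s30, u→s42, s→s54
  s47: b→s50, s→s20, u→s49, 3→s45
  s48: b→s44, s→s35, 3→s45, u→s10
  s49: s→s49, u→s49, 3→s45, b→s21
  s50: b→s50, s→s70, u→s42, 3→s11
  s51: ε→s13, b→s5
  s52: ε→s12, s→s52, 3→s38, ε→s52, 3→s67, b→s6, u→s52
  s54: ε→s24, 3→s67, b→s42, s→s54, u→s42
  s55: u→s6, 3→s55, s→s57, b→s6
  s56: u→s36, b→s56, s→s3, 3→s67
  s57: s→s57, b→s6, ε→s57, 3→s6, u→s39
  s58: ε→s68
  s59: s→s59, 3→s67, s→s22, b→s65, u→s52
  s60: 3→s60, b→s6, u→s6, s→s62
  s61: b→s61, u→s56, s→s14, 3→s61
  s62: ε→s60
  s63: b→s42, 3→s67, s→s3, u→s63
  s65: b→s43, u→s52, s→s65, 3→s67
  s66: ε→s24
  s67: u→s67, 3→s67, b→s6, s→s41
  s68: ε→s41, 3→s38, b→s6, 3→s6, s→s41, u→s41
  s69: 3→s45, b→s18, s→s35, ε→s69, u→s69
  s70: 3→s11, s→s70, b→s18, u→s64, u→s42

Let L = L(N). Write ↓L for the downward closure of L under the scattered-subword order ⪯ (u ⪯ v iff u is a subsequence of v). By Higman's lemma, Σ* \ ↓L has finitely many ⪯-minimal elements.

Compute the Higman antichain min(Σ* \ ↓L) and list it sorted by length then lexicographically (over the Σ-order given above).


|Q|=71, |F|=47, |δ|=256 (33 ε).
min D↑ (43 st, q0=0, F={20}): 0:3→0,s→1,b→2,u→3 1:3→1,s→1,b→4,u→5 2:3→2,s→6,b→2,u→7 3:3→8,s→9,b→10,u→11 4:3→4,s→6,b→4,u→12 5:3→8,s→13,b→14,u→15 6:3→16,s→6,b→6,u→12 7:3→17,s→18,b→7,u→19 8:3→8,s→8,b→20,u→8 9:3→8,s→9,b→21,u→13 10:3→22,s→23,b→10,u→19 11:3→8,s→9,b→24,u→25 12:3→17,s→26,b→12,u→27 13:3→8,s→13,b→21,u→15 14:3→22,s→28,b→14,u→27 15:3→8,s→15,b→29,u→15 16:3→16,s→16,b→30,u→31 17:3→17,s→32,b→20,u→17 18:3→17,s→18,b→27,u→26 19:3→17,s→18,b→19,u→33 20:3→20,s→20,b→20,u→20 21:3→22,s→21,b→29,u→27 22:3→22,s→22,b→20,u→34 23:3→22,s→23,b→21,u→26 24:3→22,s→23,b→24,u→33 25:3→8,s→9,b→21,u→25 26:3→17,s→26,b→27,u→27 27:3→17,s→27,b→35,u→27 28:3→22,s→28,b→21,u→27 29:3→36,s→29,b→29,u→20 30:3→30,s→30,b→30,u→34 31:3→17,s→37,b→38,u→27 32:3→20,s→32,b→20,u→32 33:3→17,s→18,b→27,u→33 34:3→17,s→34,b→20,u→34 35:3→39,s→35,b→35,u→20 36:3→36,s→36,b→20,u→20 37:3→17,s→37,b→40,u→27 38:3→17,s→41,b→38,u→34 39:3→39,s→42,b→20,u→20 40:3→17,s→40,b→35,u→34 41:3→17,s→41,b→40,u→34 42:3→20,s→42,b→20,u→20.
'u3b': run [58, 50, 15, 1] end={s6} — reject; 3/3 del acc.
'suubu': N↓-sim [58, 47, 38, 22, 10, 2] end={s39,s6} rej; 5/5 deletions ∈↓L.
'bu3s3': |S_i|=[58, 47, 30, 8, 6, 2] end={s38,s6} rej; 5/5 single-dels accept.
'usbbu': |S_i|=[58, 50, 34, 22, 10, 2] end={s39,s6} rej; 5/5 del acc.
'bs3bub': N↓-sim [58, 47, 38, 27, 18, 8, 1] end={s6} ∉↓L; 6/6 deletions ∈↓L.
'uuubbu': run [58, 50, 37, 30, 21, 10, 2] end={s39,s6} — reject; 6/6 deletions ∈↓L.
6 obstructions.

Antichain: [u3b, suubu, bu3s3, usbbu, bs3bub, uuubbu].


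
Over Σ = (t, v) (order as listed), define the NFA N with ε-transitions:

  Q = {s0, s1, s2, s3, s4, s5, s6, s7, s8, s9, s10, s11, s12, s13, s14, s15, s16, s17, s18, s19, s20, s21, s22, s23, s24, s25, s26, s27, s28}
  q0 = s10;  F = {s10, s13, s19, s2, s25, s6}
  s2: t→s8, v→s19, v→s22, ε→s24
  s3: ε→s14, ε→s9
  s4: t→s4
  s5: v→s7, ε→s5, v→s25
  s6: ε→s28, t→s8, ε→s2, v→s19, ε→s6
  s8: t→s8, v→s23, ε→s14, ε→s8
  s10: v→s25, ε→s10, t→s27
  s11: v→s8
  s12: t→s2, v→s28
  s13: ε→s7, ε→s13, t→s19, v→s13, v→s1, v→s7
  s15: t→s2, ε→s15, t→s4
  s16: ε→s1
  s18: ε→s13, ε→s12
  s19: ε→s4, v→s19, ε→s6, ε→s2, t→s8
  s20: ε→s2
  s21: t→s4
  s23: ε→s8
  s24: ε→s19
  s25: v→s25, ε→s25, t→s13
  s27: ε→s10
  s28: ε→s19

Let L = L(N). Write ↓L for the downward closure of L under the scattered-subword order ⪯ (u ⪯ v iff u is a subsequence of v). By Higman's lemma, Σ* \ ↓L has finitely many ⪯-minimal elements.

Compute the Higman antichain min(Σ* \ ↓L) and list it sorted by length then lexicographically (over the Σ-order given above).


|Q|=29, |F|=6, |δ|=51 (25 ε).
min D↑ (5 st, q0=0, F={4}): 0:t→0,v→1 1:t→2,v→1 2:t→3,v→2 3:t→4,v→3 4:t→4,v→4 (ε-aug+det+¬).
'vttt': |S_i|=[16, 14, 13, 10, 4] end={s14,s23,s4,s8} rej; 4/4 single-dels accept.
1 minimals (antichain).

A = [vttt].


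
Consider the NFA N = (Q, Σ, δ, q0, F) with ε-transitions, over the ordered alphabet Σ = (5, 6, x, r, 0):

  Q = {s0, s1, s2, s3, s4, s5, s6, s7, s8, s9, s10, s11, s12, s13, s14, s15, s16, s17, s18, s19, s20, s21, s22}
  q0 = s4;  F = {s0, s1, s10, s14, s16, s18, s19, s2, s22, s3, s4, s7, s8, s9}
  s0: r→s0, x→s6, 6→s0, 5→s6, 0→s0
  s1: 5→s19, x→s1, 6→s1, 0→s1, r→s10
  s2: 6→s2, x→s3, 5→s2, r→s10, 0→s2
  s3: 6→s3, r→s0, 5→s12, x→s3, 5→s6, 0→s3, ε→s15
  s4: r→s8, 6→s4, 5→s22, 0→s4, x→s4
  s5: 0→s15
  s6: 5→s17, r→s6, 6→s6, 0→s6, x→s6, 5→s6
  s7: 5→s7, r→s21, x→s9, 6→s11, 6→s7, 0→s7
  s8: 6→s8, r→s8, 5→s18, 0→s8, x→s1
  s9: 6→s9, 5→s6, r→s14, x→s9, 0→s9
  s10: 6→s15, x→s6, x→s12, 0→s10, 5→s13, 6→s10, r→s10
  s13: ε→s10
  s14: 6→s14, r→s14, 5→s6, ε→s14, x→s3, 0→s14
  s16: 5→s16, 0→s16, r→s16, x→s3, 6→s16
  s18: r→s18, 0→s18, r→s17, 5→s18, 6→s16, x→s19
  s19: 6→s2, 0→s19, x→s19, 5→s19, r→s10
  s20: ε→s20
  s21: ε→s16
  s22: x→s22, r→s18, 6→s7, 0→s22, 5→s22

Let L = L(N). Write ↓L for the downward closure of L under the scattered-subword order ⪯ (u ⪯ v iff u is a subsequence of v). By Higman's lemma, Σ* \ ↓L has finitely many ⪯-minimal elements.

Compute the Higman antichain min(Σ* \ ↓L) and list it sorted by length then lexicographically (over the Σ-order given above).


|Q|=23, |F|=14, |δ|=87 (5 ε).
min D↑ (15 st, q0=0, F={10}): 0:5→1,6→0,x→0,r→2,0→0 1:5→1,6→3,x→1,r→4,0→1 2:5→4,6→2,x→5,r→2,0→2 3:5→3,6→3,x→6,r→7,0→3 4:5→4,6→7,x→8,r→4,0→4 5:5→8,6→5,x→5,r→9,0→5 6:5→10,6→6,x→6,r→11,0→6 7:5→7,6→7,x→12,r→7,0→7 8:5→8,6→13,x→8,r→9,0→8 9:5→9,6→9,x→10,r→9,0→9 10:5→10,6→10,x→10,r→10,0→10 11:5→10,6→11,x→12,r→11,0→11 12:5→10,6→12,x→12,r→14,0→12 13:5→13,6→13,x→12,r→9,0→13 14:5→10,6→14,x→10,r→14,0→14.
'56x5': run [21, 18, 15, 8, 3] end={s12,s17,s6} rej; 4/4 del acc.
'rxrx': run [21, 16, 11, 7, 3] end={s12,s17,s6} rej; 4/4 deletions ∈↓L.
2 minimals (antichain).

min(Σ*\↓L) = [56x5, rxrx].


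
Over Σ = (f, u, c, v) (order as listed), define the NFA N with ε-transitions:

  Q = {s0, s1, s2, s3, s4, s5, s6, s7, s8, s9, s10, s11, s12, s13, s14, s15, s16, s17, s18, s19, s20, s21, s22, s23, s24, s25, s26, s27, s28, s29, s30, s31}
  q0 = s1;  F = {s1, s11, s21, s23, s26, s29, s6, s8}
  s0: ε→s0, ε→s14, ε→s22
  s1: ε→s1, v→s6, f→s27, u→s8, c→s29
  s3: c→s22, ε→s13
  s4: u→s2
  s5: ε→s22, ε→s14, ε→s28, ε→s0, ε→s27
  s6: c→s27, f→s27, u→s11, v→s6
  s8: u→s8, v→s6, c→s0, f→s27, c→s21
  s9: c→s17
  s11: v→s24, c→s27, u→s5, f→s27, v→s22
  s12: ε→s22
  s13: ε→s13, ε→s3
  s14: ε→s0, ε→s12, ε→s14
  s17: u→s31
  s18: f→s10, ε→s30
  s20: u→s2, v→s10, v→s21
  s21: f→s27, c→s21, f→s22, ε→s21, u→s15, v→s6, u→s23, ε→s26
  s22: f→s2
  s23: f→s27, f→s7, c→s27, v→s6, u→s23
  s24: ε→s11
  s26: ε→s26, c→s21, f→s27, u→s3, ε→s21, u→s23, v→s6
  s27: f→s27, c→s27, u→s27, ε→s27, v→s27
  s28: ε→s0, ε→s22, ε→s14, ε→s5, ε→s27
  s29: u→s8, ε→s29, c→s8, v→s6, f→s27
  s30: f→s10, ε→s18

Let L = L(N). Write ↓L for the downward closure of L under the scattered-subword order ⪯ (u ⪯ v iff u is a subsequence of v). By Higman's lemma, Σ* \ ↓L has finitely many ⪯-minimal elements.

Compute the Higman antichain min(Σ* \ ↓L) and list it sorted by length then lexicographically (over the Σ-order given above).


Antichain: [f, vc, vuu, ucuc, cccuc].

|Q|=32, |F|=8, |δ|=82 (30 ε).
min D↑ (8 st, q0=0, F={1}): 0:f→1,u→2,c→3,v→4 1:f→1,u→1,c→1,v→1 2:f→1,u→2,c→5,v→4 3:f→1,u→2,c→2,v→4 4:f→1,u→6,c→1,v→4 5:f→1,u→7,c→5,v→4 6:f→1,u→1,c→1,v→6 7:f→1,u→7,c→1,v→4 (ε-aug+det+¬).
'f': |S_i|=[21, 4] end={s2,s22,s27,s7} ∉↓L; 1/1 del acc.
'vc': |S_i|=[21, 11, 1] end={s27} ∉↓L; 2/2 del acc.
'vuu': N↓-sim [21, 11, 10, 8] end={s0,s12,s14,s2,s22,s27,s28,s5} ∉↓L; 3/3 single-dels accept.
'ucuc': run [21, 19, 18, 16, 3] end={s2,s22,s27} — reject; 4/4 single-dels accept.
'cccuc': N↓-sim [21, 20, 19, 18, 16, 3] end={s2,s22,s27} rej; 5/5 deletions ∈↓L.
5 minimals (antichain).


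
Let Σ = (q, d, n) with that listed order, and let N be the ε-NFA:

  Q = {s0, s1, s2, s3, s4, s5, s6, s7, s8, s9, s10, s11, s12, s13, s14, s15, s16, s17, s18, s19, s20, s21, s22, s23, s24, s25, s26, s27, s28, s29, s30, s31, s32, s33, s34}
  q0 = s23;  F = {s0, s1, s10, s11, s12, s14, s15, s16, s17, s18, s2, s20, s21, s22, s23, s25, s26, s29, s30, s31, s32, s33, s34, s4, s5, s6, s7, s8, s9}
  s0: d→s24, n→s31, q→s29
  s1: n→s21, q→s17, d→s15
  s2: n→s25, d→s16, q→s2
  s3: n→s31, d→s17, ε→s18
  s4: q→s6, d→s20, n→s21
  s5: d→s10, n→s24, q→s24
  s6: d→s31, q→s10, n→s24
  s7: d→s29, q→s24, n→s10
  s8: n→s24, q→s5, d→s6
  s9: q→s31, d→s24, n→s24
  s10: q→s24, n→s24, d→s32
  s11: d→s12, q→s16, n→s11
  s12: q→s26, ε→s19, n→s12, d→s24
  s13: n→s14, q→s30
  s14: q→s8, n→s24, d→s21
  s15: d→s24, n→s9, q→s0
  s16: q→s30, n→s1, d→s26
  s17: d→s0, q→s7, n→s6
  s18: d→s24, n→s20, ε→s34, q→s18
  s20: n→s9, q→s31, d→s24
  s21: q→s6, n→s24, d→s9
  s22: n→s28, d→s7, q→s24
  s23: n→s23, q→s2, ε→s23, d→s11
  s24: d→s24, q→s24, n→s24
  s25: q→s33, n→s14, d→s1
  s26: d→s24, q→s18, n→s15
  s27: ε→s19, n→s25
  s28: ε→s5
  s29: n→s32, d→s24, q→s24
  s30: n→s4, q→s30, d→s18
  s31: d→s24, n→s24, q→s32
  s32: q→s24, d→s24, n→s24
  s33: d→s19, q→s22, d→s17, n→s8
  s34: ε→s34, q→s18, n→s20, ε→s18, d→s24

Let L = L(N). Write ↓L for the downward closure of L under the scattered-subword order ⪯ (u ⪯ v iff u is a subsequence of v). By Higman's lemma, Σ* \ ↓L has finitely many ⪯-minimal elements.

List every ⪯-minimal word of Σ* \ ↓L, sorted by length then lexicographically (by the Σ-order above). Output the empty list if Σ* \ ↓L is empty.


|Q|=35, |F|=29, |δ|=104 (8 ε).
min D↑ (29 st, q0=0, F={11}): 0:q→1,d→2,n→0 1:q→1,d→3,n→4 2:q→3,d→5,n→2 3:q→6,d→7,n→8 4:q→9,d→8,n→10 5:q→7,d→11,n→5 6:q→6,d→12,n→13 7:q→12,d→11,n→14 8:q→15,d→14,n→16 9:q→17,d→15,n→18 10:q→18,d→16,n→11 11:q→11,d→11,n→11 12:q→12,d→11,n→19 13:q→20,d→19,n→16 14:q→21,d→11,n→22 15:q→23,d→21,n→20 16:q→20,d→22,n→11 17:q→11,d→23,n→24 18:q→24,d→20,n→11 19:q→25,d→11,n→22 20:q→26,d→25,n→11 21:q→27,d→11,n→25 22:q→25,d→11,n→11 23:q→11,d→27,n→26 24:q→11,d→26,n→11 25:q→28,d→11,n→11 26:q→11,d→28,n→11 27:q→11,d→11,n→28 28:q→11,d→11,n→11 [Hopcroft].
'ddd': N↓-sim [32, 23, 13, 1] end={s24} — reject; 3/3 deletions ∈↓L.
'qnnn': run [32, 29, 23, 11, 1] end={s24} rej; 4/4 deletions ∈↓L.
'qnqqq': run [32, 29, 23, 15, 8, 1] end={s24} — reject; 5/5 single-dels accept.
'qdqnqn': N↓-sim [32, 29, 21, 16, 9, 5, 1] end={s24} — reject; 6/6 single-dels accept.
'dqqnqn': N↓-sim [32, 23, 20, 16, 9, 5, 1] end={s24} — reject; 6/6 del acc.
5 minimals (antichain).

A = [ddd, qnnn, qnqqq, qdqnqn, dqqnqn].


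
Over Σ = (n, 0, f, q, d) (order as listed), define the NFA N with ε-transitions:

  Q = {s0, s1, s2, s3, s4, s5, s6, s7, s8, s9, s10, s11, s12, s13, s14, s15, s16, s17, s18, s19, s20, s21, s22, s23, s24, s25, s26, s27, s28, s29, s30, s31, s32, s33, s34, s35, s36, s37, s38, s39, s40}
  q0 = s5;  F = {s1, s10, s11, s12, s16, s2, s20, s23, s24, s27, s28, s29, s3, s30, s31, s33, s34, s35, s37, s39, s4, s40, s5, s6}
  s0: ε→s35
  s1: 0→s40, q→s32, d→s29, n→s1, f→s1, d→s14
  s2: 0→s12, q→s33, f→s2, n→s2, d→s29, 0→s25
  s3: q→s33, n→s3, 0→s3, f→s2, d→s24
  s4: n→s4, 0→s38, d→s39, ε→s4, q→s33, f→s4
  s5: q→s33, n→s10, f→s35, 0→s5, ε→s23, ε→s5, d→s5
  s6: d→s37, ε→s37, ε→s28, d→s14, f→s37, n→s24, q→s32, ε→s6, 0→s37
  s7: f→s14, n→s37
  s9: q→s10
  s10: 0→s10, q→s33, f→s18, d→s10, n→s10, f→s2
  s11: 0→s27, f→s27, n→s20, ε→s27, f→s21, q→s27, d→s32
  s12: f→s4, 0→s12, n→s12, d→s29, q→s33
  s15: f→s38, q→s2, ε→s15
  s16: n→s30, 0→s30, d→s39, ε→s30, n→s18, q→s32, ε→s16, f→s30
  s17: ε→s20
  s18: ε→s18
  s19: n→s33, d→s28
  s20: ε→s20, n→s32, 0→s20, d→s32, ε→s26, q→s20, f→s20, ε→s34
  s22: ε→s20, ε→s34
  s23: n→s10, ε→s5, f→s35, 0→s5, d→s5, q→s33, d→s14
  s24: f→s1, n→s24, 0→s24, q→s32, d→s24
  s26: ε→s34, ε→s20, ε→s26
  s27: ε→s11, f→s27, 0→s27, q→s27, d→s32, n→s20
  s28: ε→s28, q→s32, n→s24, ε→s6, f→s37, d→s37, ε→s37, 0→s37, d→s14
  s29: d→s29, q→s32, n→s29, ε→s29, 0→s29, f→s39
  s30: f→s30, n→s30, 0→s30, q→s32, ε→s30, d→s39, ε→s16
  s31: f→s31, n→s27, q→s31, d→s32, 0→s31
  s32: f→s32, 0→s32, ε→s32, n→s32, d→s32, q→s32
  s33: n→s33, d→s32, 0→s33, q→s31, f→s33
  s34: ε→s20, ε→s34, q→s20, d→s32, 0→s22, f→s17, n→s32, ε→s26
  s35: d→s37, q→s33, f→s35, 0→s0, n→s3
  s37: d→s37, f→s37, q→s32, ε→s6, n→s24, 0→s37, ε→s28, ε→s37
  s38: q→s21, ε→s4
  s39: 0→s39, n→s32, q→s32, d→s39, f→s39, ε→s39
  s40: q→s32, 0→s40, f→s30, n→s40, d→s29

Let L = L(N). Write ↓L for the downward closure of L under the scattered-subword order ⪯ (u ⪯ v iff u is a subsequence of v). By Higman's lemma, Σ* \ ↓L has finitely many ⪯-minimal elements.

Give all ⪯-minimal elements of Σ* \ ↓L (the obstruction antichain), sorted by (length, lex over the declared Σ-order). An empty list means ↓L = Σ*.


|Q|=41, |F|=24, |δ|=179 (38 ε).
min D↑ (19 st, q0=0, F={8}): 0:n→1,0→0,f→2,q→3,d→0 1:n→1,0→1,f→4,q→3,d→1 2:n→5,0→2,f→2,q→3,d→6 3:n→3,0→3,f→3,q→7,d→8 4:n→4,0→9,f→4,q→3,d→10 5:n→5,0→5,f→4,q→3,d→11 6:n→11,0→6,f→6,q→8,d→6 7:n→12,0→7,f→7,q→7,d→8 8:n→8,0→8,f→8,q→8,d→8 9:n→9,0→9,f→13,q→3,d→10 10:n→10,0→10,f→14,q→8,d→10 11:n→11,0→11,f→15,q→8,d→11 12:n→16,0→12,f→12,q→12,d→8 13:n→13,0→13,f→13,q→3,d→14 14:n→8,0→14,f→14,q→8,d→14 15:n→15,0→17,f→15,q→8,d→10 16:n→8,0→16,f→16,q→16,d→8 17:n→17,0→17,f→18,q→8,d→10 18:n→18,0→18,f→18,q→8,d→14.
'qd': run [34, 11, 1] end={s32} — reject; 2/2 del acc.
'fdq': |S_i|=[34, 31, 13, 1] end={s32} — reject; 3/3 del acc.
'nfdfn': N↓-sim [34, 27, 24, 4, 2, 1] end={s32} ∉↓L; 5/5 deletions ∈↓L.
'qqnnn': |S_i|=[34, 11, 10, 9, 6, 1] end={s32} ∉↓L; 5/5 single-dels accept.
'nf0fdn': N↓-sim [34, 27, 24, 21, 17, 2, 1] end={s32} rej; 6/6 single-dels accept.
5 obstructions.

Antichain: [qd, fdq, nfdfn, qqnnn, nf0fdn].


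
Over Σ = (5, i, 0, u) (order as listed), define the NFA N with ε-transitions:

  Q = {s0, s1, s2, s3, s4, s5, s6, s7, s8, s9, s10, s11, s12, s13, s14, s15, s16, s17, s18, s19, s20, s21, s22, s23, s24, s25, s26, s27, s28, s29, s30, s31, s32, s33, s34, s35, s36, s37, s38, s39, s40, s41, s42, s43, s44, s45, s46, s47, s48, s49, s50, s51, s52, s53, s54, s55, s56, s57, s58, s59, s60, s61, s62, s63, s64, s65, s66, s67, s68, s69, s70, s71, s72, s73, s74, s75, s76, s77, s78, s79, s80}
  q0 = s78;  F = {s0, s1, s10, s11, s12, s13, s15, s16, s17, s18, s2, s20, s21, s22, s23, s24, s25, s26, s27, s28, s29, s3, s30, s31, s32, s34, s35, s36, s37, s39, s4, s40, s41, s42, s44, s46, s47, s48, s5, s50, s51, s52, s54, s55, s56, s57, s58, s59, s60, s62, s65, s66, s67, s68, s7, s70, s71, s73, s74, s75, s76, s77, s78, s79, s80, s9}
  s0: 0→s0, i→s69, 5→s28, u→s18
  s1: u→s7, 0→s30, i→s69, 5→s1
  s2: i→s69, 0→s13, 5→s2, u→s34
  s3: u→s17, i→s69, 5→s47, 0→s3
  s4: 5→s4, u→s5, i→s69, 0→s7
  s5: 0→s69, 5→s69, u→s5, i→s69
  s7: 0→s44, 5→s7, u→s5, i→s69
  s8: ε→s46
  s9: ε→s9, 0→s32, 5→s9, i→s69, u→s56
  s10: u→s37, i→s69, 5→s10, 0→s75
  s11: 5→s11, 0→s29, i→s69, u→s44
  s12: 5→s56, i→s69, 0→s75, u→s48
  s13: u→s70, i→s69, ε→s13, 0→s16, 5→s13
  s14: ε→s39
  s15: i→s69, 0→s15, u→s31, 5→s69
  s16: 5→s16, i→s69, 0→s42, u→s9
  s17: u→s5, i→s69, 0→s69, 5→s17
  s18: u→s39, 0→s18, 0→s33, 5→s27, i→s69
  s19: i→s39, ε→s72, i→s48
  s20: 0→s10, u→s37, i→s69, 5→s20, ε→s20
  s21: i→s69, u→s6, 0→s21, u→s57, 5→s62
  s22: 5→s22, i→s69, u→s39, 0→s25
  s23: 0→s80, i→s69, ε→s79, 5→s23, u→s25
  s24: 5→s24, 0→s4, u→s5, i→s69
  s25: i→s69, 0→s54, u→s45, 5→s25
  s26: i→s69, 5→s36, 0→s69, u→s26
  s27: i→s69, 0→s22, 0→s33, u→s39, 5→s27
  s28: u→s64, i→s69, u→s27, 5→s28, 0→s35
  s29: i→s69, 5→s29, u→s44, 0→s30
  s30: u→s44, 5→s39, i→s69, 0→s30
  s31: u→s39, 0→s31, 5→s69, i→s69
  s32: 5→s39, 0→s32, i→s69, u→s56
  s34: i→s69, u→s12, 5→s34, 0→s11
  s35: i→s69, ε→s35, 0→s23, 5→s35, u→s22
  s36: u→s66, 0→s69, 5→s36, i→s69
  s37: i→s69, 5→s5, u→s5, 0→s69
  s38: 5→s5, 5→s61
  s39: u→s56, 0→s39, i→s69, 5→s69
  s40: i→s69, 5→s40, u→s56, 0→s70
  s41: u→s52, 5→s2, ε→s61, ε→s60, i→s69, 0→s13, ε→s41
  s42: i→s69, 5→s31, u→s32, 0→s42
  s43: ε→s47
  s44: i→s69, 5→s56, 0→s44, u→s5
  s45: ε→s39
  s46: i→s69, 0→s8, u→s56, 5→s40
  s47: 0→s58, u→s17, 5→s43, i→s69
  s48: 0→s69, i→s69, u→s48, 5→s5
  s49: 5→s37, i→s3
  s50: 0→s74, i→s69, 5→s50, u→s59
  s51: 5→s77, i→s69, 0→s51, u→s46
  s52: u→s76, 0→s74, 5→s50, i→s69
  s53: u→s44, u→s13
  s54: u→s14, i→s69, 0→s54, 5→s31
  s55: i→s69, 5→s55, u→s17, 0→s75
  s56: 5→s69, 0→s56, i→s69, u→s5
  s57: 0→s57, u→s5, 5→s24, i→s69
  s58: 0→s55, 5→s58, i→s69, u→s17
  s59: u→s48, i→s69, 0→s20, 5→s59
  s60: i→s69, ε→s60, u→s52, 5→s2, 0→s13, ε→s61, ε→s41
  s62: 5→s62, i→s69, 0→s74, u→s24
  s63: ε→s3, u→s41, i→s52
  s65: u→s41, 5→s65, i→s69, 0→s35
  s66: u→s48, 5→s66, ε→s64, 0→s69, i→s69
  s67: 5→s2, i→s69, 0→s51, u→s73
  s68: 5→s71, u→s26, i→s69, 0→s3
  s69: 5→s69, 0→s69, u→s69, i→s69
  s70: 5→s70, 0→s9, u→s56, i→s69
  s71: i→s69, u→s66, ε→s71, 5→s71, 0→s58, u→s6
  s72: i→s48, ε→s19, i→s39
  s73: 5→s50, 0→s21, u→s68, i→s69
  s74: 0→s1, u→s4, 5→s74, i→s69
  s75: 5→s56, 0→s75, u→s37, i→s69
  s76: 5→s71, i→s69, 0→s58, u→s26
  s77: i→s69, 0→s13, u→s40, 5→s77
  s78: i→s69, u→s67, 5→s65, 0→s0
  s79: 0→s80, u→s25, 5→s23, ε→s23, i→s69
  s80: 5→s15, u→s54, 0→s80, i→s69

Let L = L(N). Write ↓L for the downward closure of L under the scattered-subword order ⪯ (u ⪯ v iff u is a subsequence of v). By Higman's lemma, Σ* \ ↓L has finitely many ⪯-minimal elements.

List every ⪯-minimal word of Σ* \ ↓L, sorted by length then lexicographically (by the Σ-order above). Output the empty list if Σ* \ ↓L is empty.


min(Σ*\↓L) = [i, 0uu5, uuuu0, 500055, u5uu55].

|Q|=81, |F|=66, |δ|=306 (21 ε).
min D↑ (65 st, q0=0, F={2}): 0:5→1,i→2,0→3,u→4 1:5→1,i→2,0→5,u→6 2:5→2,i→2,0→2,u→2 3:5→7,i→2,0→3,u→8 4:5→9,i→2,0→10,u→11 5:5→5,i→2,0→12,u→13 6:5→9,i→2,0→14,u→15 7:5→7,i→2,0→5,u→16 8:5→16,i→2,0→8,u→17 9:5→9,i→2,0→14,u→18 10:5→19,i→2,0→10,u→20 11:5→21,i→2,0→22,u→23 12:5→12,i→2,0→24,u→25 13:5→13,i→2,0→25,u→17 14:5→14,i→2,0→26,u→27 15:5→21,i→2,0→28,u→29 16:5→16,i→2,0→13,u→17 17:5→2,i→2,0→17,u→30 18:5→18,i→2,0→31,u→32 19:5→19,i→2,0→14,u→33 20:5→33,i→2,0→20,u→30 21:5→21,i→2,0→28,u→34 22:5→35,i→2,0→22,u→36 23:5→37,i→2,0→38,u→39 24:5→40,i→2,0→24,u→41 25:5→25,i→2,0→41,u→17 26:5→26,i→2,0→42,u→43 27:5→27,i→2,0→43,u→30 28:5→28,i→2,0→44,u→45 29:5→37,i→2,0→46,u→39 30:5→2,i→2,0→30,u→47 31:5→31,i→2,0→48,u→49 32:5→30,i→2,0→50,u→51 33:5→33,i→2,0→27,u→30 34:5→34,i→2,0→52,u→51 35:5→35,i→2,0→28,u→53 36:5→53,i→2,0→36,u→47 37:5→37,i→2,0→46,u→54 38:5→55,i→2,0→38,u→56 39:5→57,i→2,0→2,u→39 40:5→2,i→2,0→40,u→58 41:5→58,i→2,0→41,u→17 42:5→58,i→2,0→42,u→59 43:5→43,i→2,0→59,u→30 44:5→44,i→2,0→60,u→61 45:5→45,i→2,0→61,u→47 46:5→46,i→2,0→62,u→56 47:5→2,i→2,0→2,u→47 48:5→48,i→2,0→60,u→49 49:5→30,i→2,0→49,u→47 50:5→30,i→2,0→50,u→63 51:5→47,i→2,0→2,u→51 52:5→52,i→2,0→64,u→63 53:5→53,i→2,0→45,u→47 54:5→54,i→2,0→2,u→51 55:5→55,i→2,0→46,u→56 56:5→56,i→2,0→2,u→47 57:5→57,i→2,0→2,u→54 58:5→2,i→2,0→58,u→17 59:5→17,i→2,0→59,u→30 60:5→17,i→2,0→60,u→49 61:5→61,i→2,0→49,u→47 62:5→62,i→2,0→50,u→56 63:5→47,i→2,0→2,u→47 64:5→64,i→2,0→50,u→63 (ε-aug+det+¬).
'i': N↓-sim [75, 1] end={s69} ∉↓L; 1/1 deletions ∈↓L.
'0uu5': N↓-sim [75, 55, 28, 6, 1] end={s69} ∉↓L; 4/4 single-dels accept.
'uuuu0': |S_i|=[75, 66, 49, 29, 10, 1] end={s69} ∉↓L; 5/5 deletions ∈↓L.
'500055': run [75, 63, 37, 27, 15, 6, 1] end={s69} — reject; 6/6 single-dels accept.
'u5uu55': run [75, 66, 50, 29, 8, 3, 1] end={s69} ∉↓L; 6/6 single-dels accept.
5 words, ⪯-incomp.
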